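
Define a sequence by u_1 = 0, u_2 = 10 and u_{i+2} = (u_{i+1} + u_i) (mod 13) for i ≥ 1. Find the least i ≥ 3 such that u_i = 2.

7

We have u_1 = 0; u_2 = 10; u_3 = 10; u_4 = 7; u_5 = 4; u_6 = 11; u_7 = 2; u_8 = 0; u_9 = 2; u_{10} = 2; u_{11} = 4; u_{12} = 6; u_{13} = 10; u_{14} = 3; u_{15} = 0; u_{16} = 3; u_{17} = 3; u_{18} = 6; u_{19} = 9; u_{20} = 2; u_{21} = 11; u_{22} = 0; u_{23} = 11; u_{24} = 11; u_{25} = 9; u_{26} = 7; u_{27} = 3; u_{28} = 10; u_{29} = 0; u_{30} = 10.
Since (u_{29}, u_{30}) = (u_1, u_2) = (0, 10) (two consecutive terms determine the rest), the sequence is periodic with period 28.
The value 2 first appears (with i ≥ 3) at u_7.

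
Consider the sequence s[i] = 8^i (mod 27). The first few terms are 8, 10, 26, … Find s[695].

Listing terms: s[1] = 8,  s[2] = 10,  s[3] = 26,  s[4] = 19,  s[5] = 17,  s[6] = 1,  s[7] = 8.
Since s[7] = s[1] = 8, the sequence is periodic with period 6.
So s[695] = s[1 + ((695-1) mod 6)] = s[5] = 17.

17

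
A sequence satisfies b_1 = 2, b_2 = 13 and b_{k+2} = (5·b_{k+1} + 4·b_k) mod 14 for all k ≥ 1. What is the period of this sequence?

48

Computing terms: b_1 = 2, b_2 = 13, b_3 = 3, b_4 = 11, b_5 = 11, b_6 = 1, b_7 = 7, b_8 = 11, b_9 = 13, b_{10} = 11, b_{11} = 9, b_{12} = 5, b_{13} = 5, b_{14} = 3, b_{15} = 7, b_{16} = 5, b_{17} = 11, b_{18} = 5, b_{19} = 13, b_{20} = 1, b_{21} = 1, b_{22} = 9, b_{23} = 7, b_{24} = 1, b_{25} = 5, b_{26} = 1, b_{27} = 11, b_{28} = 3, b_{29} = 3, b_{30} = 13, b_{31} = 7, b_{32} = 3, b_{33} = 1, b_{34} = 3, b_{35} = 5, b_{36} = 9, b_{37} = 9, b_{38} = 11, b_{39} = 7, b_{40} = 9, b_{41} = 3, b_{42} = 9, b_{43} = 1, b_{44} = 13, b_{45} = 13, b_{46} = 5, b_{47} = 7, b_{48} = 13, b_{49} = 9, b_{50} = 13, b_{51} = 3.
Since (b_{50}, b_{51}) = (b_2, b_3) = (13, 3) (two consecutive terms determine the rest), the sequence is eventually periodic: after a pre-period of length 1 it cycles with period 48.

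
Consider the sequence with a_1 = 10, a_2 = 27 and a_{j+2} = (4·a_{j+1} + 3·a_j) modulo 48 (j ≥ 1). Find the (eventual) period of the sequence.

8

Listing terms: a_1 = 10; a_2 = 27; a_3 = 42; a_4 = 9; a_5 = 18; a_6 = 3; a_7 = 18; a_8 = 33; a_9 = 42; a_{10} = 27; a_{11} = 42.
Since (a_{10}, a_{11}) = (a_2, a_3) = (27, 42) (two consecutive terms determine the rest), the sequence is eventually periodic: after a pre-period of length 1 it cycles with period 8.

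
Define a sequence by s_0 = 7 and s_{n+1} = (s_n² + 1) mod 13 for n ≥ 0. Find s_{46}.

Computing terms: s_0 = 7; s_1 = 11; s_2 = 5; s_3 = 0; s_4 = 1; s_5 = 2; s_6 = 5.
Since s_6 = s_2 = 5, the sequence is eventually periodic: after a pre-period of length 2 it cycles with period 4.
For n ≥ 2, s_n depends only on (n - 2) mod 4. (46 - 2) mod 4 = 0, so s_{46} = s_2 = 5.

5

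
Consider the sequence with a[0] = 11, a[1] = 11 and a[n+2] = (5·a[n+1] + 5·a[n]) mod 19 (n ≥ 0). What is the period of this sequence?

Computing terms: a[0] = 11; a[1] = 11; a[2] = 15; a[3] = 16; a[4] = 3; a[5] = 0; a[6] = 15; a[7] = 18; a[8] = 13; a[9] = 3; a[10] = 4; a[11] = 16; a[12] = 5; a[13] = 10; a[14] = 18; a[15] = 7; a[16] = 11; a[17] = 14; a[18] = 11; a[19] = 11.
Since (a[18], a[19]) = (a[0], a[1]) = (11, 11) (two consecutive terms determine the rest), the sequence is periodic with period 18.

18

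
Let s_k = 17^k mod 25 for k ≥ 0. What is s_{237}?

2

Listing terms: s_0 = 1, s_1 = 17, s_2 = 14, s_3 = 13, s_4 = 21, s_5 = 7, s_6 = 19, s_7 = 23, s_8 = 16, s_9 = 22, s_{10} = 24, s_{11} = 8, s_{12} = 11, s_{13} = 12, s_{14} = 4, s_{15} = 18, s_{16} = 6, s_{17} = 2, s_{18} = 9, s_{19} = 3, s_{20} = 1.
The sequence repeats with period 20.
(237 - 0) mod 20 = 17, so s_{237} = s_{17} = 2.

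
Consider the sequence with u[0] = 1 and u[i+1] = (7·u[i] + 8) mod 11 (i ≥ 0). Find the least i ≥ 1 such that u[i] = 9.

7

Listing terms: u[0] = 1; u[1] = 4; u[2] = 3; u[3] = 7; u[4] = 2; u[5] = 0; u[6] = 8; u[7] = 9; u[8] = 5; u[9] = 10; u[10] = 1.
The sequence repeats with period 10.
The value 9 first appears (with i ≥ 1) at u[7].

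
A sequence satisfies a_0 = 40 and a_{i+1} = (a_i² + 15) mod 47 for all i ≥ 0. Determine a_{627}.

Listing terms: a_0 = 40, a_1 = 17, a_2 = 22, a_3 = 29, a_4 = 10, a_5 = 21, a_6 = 33, a_7 = 23, a_8 = 27, a_9 = 39, a_{10} = 32, a_{11} = 5, a_{12} = 40.
Since a_{12} = a_0 = 40, the sequence is periodic with period 12.
So a_{627} = a_{0 + ((627-0) mod 12)} = a_3 = 29.

29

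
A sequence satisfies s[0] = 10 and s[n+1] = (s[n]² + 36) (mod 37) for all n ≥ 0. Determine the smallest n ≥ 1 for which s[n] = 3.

Computing terms: s[0] = 10; s[1] = 25; s[2] = 32; s[3] = 24; s[4] = 20; s[5] = 29; s[6] = 26; s[7] = 9; s[8] = 6; s[9] = 35; s[10] = 3; s[11] = 8; s[12] = 26.
Since s[12] = s[6] = 26, the sequence is eventually periodic: after a pre-period of length 6 it cycles with period 6.
The value 3 first appears (with n ≥ 1) at s[10].

10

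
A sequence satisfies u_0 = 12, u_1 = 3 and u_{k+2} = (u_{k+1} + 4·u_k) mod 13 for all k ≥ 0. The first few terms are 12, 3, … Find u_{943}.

10

u_0 = 12, u_1 = 3, u_2 = 12, u_3 = 11, u_4 = 7, u_5 = 12, u_6 = 1, u_7 = 10, u_8 = 1, u_9 = 2, u_{10} = 6, u_{11} = 1, u_{12} = 12, u_{13} = 3.
The sequence repeats with period 12.
(943 - 0) mod 12 = 7, so u_{943} = u_7 = 10.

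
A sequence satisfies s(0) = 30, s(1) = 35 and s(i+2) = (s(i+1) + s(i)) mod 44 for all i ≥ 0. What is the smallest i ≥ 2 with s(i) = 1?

Computing terms: s(0) = 30; s(1) = 35; s(2) = 21; s(3) = 12; s(4) = 33; s(5) = 1; s(6) = 34; s(7) = 35; s(8) = 25; s(9) = 16; s(10) = 41; s(11) = 13; s(12) = 10; s(13) = 23; s(14) = 33; s(15) = 12; s(16) = 1; s(17) = 13; s(18) = 14; s(19) = 27; s(20) = 41; s(21) = 24; s(22) = 21; s(23) = 1; s(24) = 22; s(25) = 23; s(26) = 1; s(27) = 24; s(28) = 25; s(29) = 5; s(30) = 30; s(31) = 35.
Since (s(30), s(31)) = (s(0), s(1)) = (30, 35) (two consecutive terms determine the rest), the sequence is periodic with period 30.
The value 1 first appears (with i ≥ 2) at s(5).

5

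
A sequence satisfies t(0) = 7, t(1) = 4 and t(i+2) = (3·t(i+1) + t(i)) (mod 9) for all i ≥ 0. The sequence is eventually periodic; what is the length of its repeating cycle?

We have t(0) = 7; t(1) = 4; t(2) = 1; t(3) = 7; t(4) = 4.
Since (t(3), t(4)) = (t(0), t(1)) = (7, 4) (two consecutive terms determine the rest), the sequence is periodic with period 3.

3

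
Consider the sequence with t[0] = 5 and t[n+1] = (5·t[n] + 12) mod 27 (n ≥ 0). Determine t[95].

22

Listing terms: t[0] = 5, t[1] = 10, t[2] = 8, t[3] = 25, t[4] = 2, t[5] = 22, t[6] = 14, t[7] = 1, t[8] = 17, t[9] = 16, t[10] = 11, t[11] = 13, t[12] = 23, t[13] = 19, t[14] = 26, t[15] = 7, t[16] = 20, t[17] = 4, t[18] = 5.
Since t[18] = t[0] = 5, the sequence is periodic with period 18.
(95 - 0) mod 18 = 5, so t[95] = t[5] = 22.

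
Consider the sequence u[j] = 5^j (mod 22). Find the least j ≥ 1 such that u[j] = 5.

We have u[0] = 1, u[1] = 5, u[2] = 3, u[3] = 15, u[4] = 9, u[5] = 1.
Since u[5] = u[0] = 1, the sequence is periodic with period 5.
The value 5 first appears (with j ≥ 1) at u[1].

1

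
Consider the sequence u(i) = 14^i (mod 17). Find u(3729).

14

We have u(1) = 14, u(2) = 9, u(3) = 7, u(4) = 13, u(5) = 12, u(6) = 15, u(7) = 6, u(8) = 16, u(9) = 3, u(10) = 8, u(11) = 10, u(12) = 4, u(13) = 5, u(14) = 2, u(15) = 11, u(16) = 1, u(17) = 14.
Since u(17) = u(1) = 14, the sequence is periodic with period 16.
So u(3729) = u(1 + ((3729-1) mod 16)) = u(1) = 14.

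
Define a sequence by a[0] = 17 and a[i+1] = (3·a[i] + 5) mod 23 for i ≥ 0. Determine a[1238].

22

We have a[0] = 17,  a[1] = 10,  a[2] = 12,  a[3] = 18,  a[4] = 13,  a[5] = 21,  a[6] = 22,  a[7] = 2,  a[8] = 11,  a[9] = 15,  a[10] = 4,  a[11] = 17.
The sequence repeats with period 11.
(1238 - 0) mod 11 = 6, so a[1238] = a[6] = 22.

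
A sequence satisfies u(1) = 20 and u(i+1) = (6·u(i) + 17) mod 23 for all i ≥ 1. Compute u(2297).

13

Listing terms: u(1) = 20, u(2) = 22, u(3) = 11, u(4) = 14, u(5) = 9, u(6) = 2, u(7) = 6, u(8) = 7, u(9) = 13, u(10) = 3, u(11) = 12, u(12) = 20.
The sequence repeats with period 11.
So u(2297) = u(1 + ((2297-1) mod 11)) = u(9) = 13.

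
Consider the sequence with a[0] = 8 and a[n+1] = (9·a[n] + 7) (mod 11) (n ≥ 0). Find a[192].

Listing terms: a[0] = 8, a[1] = 2, a[2] = 3, a[3] = 1, a[4] = 5, a[5] = 8.
Since a[5] = a[0] = 8, the sequence is periodic with period 5.
(192 - 0) mod 5 = 2, so a[192] = a[2] = 3.

3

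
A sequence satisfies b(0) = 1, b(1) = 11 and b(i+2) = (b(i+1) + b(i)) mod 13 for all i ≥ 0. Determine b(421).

11

We have b(0) = 1, b(1) = 11, b(2) = 12, b(3) = 10, b(4) = 9, b(5) = 6, b(6) = 2, b(7) = 8, b(8) = 10, b(9) = 5, b(10) = 2, b(11) = 7, b(12) = 9, b(13) = 3, b(14) = 12, b(15) = 2, b(16) = 1, b(17) = 3, b(18) = 4, b(19) = 7, b(20) = 11, b(21) = 5, b(22) = 3, b(23) = 8, b(24) = 11, b(25) = 6, b(26) = 4, b(27) = 10, b(28) = 1, b(29) = 11.
The sequence repeats with period 28.
So b(421) = b(0 + ((421-0) mod 28)) = b(1) = 11.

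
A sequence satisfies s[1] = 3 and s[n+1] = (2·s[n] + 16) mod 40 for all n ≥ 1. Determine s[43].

0

s[1] = 3,  s[2] = 22,  s[3] = 20,  s[4] = 16,  s[5] = 8,  s[6] = 32,  s[7] = 0,  s[8] = 16.
Since s[8] = s[4] = 16, the sequence is eventually periodic: after a pre-period of length 3 it cycles with period 4.
For n ≥ 4, s[n] depends only on (n - 4) mod 4. (43 - 4) mod 4 = 3, so s[43] = s[7] = 0.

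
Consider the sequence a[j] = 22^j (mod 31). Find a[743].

Listing terms: a[0] = 1; a[1] = 22; a[2] = 19; a[3] = 15; a[4] = 20; a[5] = 6; a[6] = 8; a[7] = 21; a[8] = 28; a[9] = 27; a[10] = 5; a[11] = 17; a[12] = 2; a[13] = 13; a[14] = 7; a[15] = 30; a[16] = 9; a[17] = 12; a[18] = 16; a[19] = 11; a[20] = 25; a[21] = 23; a[22] = 10; a[23] = 3; a[24] = 4; a[25] = 26; a[26] = 14; a[27] = 29; a[28] = 18; a[29] = 24; a[30] = 1.
Since a[30] = a[0] = 1, the sequence is periodic with period 30.
So a[743] = a[0 + ((743-0) mod 30)] = a[23] = 3.

3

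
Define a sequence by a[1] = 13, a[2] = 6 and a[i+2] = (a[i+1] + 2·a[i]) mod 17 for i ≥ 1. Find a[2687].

4

a[1] = 13,  a[2] = 6,  a[3] = 15,  a[4] = 10,  a[5] = 6,  a[6] = 9,  a[7] = 4,  a[8] = 5,  a[9] = 13,  a[10] = 6.
Since (a[9], a[10]) = (a[1], a[2]) = (13, 6) (two consecutive terms determine the rest), the sequence is periodic with period 8.
(2687 - 1) mod 8 = 6, so a[2687] = a[7] = 4.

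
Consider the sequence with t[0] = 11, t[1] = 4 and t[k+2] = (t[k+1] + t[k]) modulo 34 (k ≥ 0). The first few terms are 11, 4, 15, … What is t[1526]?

t[0] = 11,  t[1] = 4,  t[2] = 15,  t[3] = 19,  t[4] = 0,  t[5] = 19,  t[6] = 19,  t[7] = 4,  t[8] = 23,  t[9] = 27,  t[10] = 16,  t[11] = 9,  t[12] = 25,  t[13] = 0,  t[14] = 25,  t[15] = 25,  t[16] = 16,  t[17] = 7,  t[18] = 23,  t[19] = 30,  t[20] = 19,  t[21] = 15,  t[22] = 0,  t[23] = 15,  t[24] = 15,  t[25] = 30,  t[26] = 11,  t[27] = 7,  t[28] = 18,  t[29] = 25,  t[30] = 9,  t[31] = 0,  t[32] = 9,  t[33] = 9,  t[34] = 18,  t[35] = 27,  t[36] = 11,  t[37] = 4.
Since (t[36], t[37]) = (t[0], t[1]) = (11, 4) (two consecutive terms determine the rest), the sequence is periodic with period 36.
So t[1526] = t[0 + ((1526-0) mod 36)] = t[14] = 25.

25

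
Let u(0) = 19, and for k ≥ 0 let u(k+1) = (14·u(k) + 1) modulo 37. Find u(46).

We have u(0) = 19; u(1) = 8; u(2) = 2; u(3) = 29; u(4) = 0; u(5) = 1; u(6) = 15; u(7) = 26; u(8) = 32; u(9) = 5; u(10) = 34; u(11) = 33; u(12) = 19.
The sequence repeats with period 12.
(46 - 0) mod 12 = 10, so u(46) = u(10) = 34.

34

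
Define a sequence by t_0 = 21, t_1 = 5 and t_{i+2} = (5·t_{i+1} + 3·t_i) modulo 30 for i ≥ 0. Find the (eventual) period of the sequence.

24

t_0 = 21,  t_1 = 5,  t_2 = 28,  t_3 = 5,  t_4 = 19,  t_5 = 20,  t_6 = 7,  t_7 = 5,  t_8 = 16,  t_9 = 5,  t_{10} = 13,  t_{11} = 20,  t_{12} = 19,  t_{13} = 5,  t_{14} = 22,  t_{15} = 5,  t_{16} = 1,  t_{17} = 20,  t_{18} = 13,  t_{19} = 5,  t_{20} = 4,  t_{21} = 5,  t_{22} = 7,  t_{23} = 20,  t_{24} = 1,  t_{25} = 5,  t_{26} = 28.
Since (t_{25}, t_{26}) = (t_1, t_2) = (5, 28) (two consecutive terms determine the rest), the sequence is eventually periodic: after a pre-period of length 1 it cycles with period 24.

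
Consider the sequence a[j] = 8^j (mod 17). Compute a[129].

Computing terms: a[1] = 8,  a[2] = 13,  a[3] = 2,  a[4] = 16,  a[5] = 9,  a[6] = 4,  a[7] = 15,  a[8] = 1,  a[9] = 8.
Since a[9] = a[1] = 8, the sequence is periodic with period 8.
So a[129] = a[1 + ((129-1) mod 8)] = a[1] = 8.

8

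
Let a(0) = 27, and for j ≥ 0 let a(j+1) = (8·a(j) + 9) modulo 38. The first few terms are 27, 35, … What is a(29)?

Computing terms: a(0) = 27,  a(1) = 35,  a(2) = 23,  a(3) = 3,  a(4) = 33,  a(5) = 7,  a(6) = 27.
The sequence repeats with period 6.
(29 - 0) mod 6 = 5, so a(29) = a(5) = 7.

7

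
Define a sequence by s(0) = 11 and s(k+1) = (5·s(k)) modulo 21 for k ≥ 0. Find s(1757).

19

Computing terms: s(0) = 11,  s(1) = 13,  s(2) = 2,  s(3) = 10,  s(4) = 8,  s(5) = 19,  s(6) = 11.
The sequence repeats with period 6.
(1757 - 0) mod 6 = 5, so s(1757) = s(5) = 19.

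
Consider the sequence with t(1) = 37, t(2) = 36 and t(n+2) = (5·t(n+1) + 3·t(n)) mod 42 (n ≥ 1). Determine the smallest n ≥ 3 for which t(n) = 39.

We have t(1) = 37; t(2) = 36; t(3) = 39; t(4) = 9; t(5) = 36; t(6) = 39.
Since (t(5), t(6)) = (t(2), t(3)) = (36, 39) (two consecutive terms determine the rest), the sequence is eventually periodic: after a pre-period of length 1 it cycles with period 3.
The value 39 first appears (with n ≥ 3) at t(3).

3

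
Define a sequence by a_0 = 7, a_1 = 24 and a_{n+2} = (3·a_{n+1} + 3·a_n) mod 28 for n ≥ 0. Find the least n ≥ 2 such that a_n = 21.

14

a_0 = 7; a_1 = 24; a_2 = 9; a_3 = 15; a_4 = 16; a_5 = 9; a_6 = 19; a_7 = 0; a_8 = 1; a_9 = 3; a_{10} = 12; a_{11} = 17; a_{12} = 3; a_{13} = 4; a_{14} = 21; a_{15} = 19; a_{16} = 8; a_{17} = 25; a_{18} = 15; a_{19} = 8; a_{20} = 13; a_{21} = 7; a_{22} = 4; a_{23} = 5; a_{24} = 27; a_{25} = 12; a_{26} = 5; a_{27} = 23; a_{28} = 0; a_{29} = 13; a_{30} = 11; a_{31} = 16; a_{32} = 25; a_{33} = 11; a_{34} = 24; a_{35} = 21; a_{36} = 23; a_{37} = 20; a_{38} = 17; a_{39} = 27; a_{40} = 20; a_{41} = 1; a_{42} = 7; a_{43} = 24.
Since (a_{42}, a_{43}) = (a_0, a_1) = (7, 24) (two consecutive terms determine the rest), the sequence is periodic with period 42.
The value 21 first appears (with n ≥ 2) at a_{14}.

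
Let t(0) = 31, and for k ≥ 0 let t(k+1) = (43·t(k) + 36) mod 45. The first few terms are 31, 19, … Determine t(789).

4

We have t(0) = 31; t(1) = 19; t(2) = 43; t(3) = 40; t(4) = 1; t(5) = 34; t(6) = 13; t(7) = 10; t(8) = 16; t(9) = 4; t(10) = 28; t(11) = 25; t(12) = 31.
The sequence repeats with period 12.
(789 - 0) mod 12 = 9, so t(789) = t(9) = 4.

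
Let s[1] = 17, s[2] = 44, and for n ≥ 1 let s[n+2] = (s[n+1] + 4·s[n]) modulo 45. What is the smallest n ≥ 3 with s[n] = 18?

We have s[1] = 17, s[2] = 44, s[3] = 22, s[4] = 18, s[5] = 16, s[6] = 43, s[7] = 17, s[8] = 9, s[9] = 32, s[10] = 23, s[11] = 16, s[12] = 18, s[13] = 37, s[14] = 19, s[15] = 32, s[16] = 18, s[17] = 11, s[18] = 38, s[19] = 37, s[20] = 9, s[21] = 22, s[22] = 13, s[23] = 11, s[24] = 18, s[25] = 17, s[26] = 44.
Since (s[25], s[26]) = (s[1], s[2]) = (17, 44) (two consecutive terms determine the rest), the sequence is periodic with period 24.
The value 18 first appears (with n ≥ 3) at s[4].

4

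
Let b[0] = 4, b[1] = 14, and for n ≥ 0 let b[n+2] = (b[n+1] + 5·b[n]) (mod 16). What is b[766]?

10

Computing terms: b[0] = 4; b[1] = 14; b[2] = 2; b[3] = 8; b[4] = 2; b[5] = 10; b[6] = 4; b[7] = 6; b[8] = 10; b[9] = 8; b[10] = 10; b[11] = 2; b[12] = 4; b[13] = 14.
Since (b[12], b[13]) = (b[0], b[1]) = (4, 14) (two consecutive terms determine the rest), the sequence is periodic with period 12.
So b[766] = b[0 + ((766-0) mod 12)] = b[10] = 10.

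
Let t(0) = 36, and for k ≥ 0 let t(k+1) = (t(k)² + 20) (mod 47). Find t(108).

1

t(0) = 36,  t(1) = 0,  t(2) = 20,  t(3) = 44,  t(4) = 29,  t(5) = 15,  t(6) = 10,  t(7) = 26,  t(8) = 38,  t(9) = 7,  t(10) = 22,  t(11) = 34,  t(12) = 1,  t(13) = 21,  t(14) = 38.
Since t(14) = t(8) = 38, the sequence is eventually periodic: after a pre-period of length 8 it cycles with period 6.
For k ≥ 8, t(k) depends only on (k - 8) mod 6. (108 - 8) mod 6 = 4, so t(108) = t(12) = 1.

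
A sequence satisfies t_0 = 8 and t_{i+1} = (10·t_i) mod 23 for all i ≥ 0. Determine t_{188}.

12

t_0 = 8, t_1 = 11, t_2 = 18, t_3 = 19, t_4 = 6, t_5 = 14, t_6 = 2, t_7 = 20, t_8 = 16, t_9 = 22, t_{10} = 13, t_{11} = 15, t_{12} = 12, t_{13} = 5, t_{14} = 4, t_{15} = 17, t_{16} = 9, t_{17} = 21, t_{18} = 3, t_{19} = 7, t_{20} = 1, t_{21} = 10, t_{22} = 8.
Since t_{22} = t_0 = 8, the sequence is periodic with period 22.
(188 - 0) mod 22 = 12, so t_{188} = t_{12} = 12.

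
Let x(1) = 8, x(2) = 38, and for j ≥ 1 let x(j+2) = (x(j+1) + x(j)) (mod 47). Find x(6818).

Listing terms: x(1) = 8, x(2) = 38, x(3) = 46, x(4) = 37, x(5) = 36, x(6) = 26, x(7) = 15, x(8) = 41, x(9) = 9, x(10) = 3, x(11) = 12, x(12) = 15, x(13) = 27, x(14) = 42, x(15) = 22, x(16) = 17, x(17) = 39, x(18) = 9, x(19) = 1, x(20) = 10, x(21) = 11, x(22) = 21, x(23) = 32, x(24) = 6, x(25) = 38, x(26) = 44, x(27) = 35, x(28) = 32, x(29) = 20, x(30) = 5, x(31) = 25, x(32) = 30, x(33) = 8, x(34) = 38.
The sequence repeats with period 32.
So x(6818) = x(1 + ((6818-1) mod 32)) = x(2) = 38.

38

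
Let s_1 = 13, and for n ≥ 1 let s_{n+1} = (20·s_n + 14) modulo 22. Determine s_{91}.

s_1 = 13; s_2 = 10; s_3 = 16; s_4 = 4; s_5 = 6; s_6 = 2; s_7 = 10.
Since s_7 = s_2 = 10, the sequence is eventually periodic: after a pre-period of length 1 it cycles with period 5.
For n ≥ 2, s_n depends only on (n - 2) mod 5. (91 - 2) mod 5 = 4, so s_{91} = s_6 = 2.

2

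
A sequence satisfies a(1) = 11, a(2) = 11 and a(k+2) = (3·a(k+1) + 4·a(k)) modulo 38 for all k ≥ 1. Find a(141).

We have a(1) = 11, a(2) = 11, a(3) = 1, a(4) = 9, a(5) = 31, a(6) = 15, a(7) = 17, a(8) = 35, a(9) = 21, a(10) = 13, a(11) = 9, a(12) = 3, a(13) = 7, a(14) = 33, a(15) = 13, a(16) = 19, a(17) = 33, a(18) = 23, a(19) = 11, a(20) = 11.
The sequence repeats with period 18.
(141 - 1) mod 18 = 14, so a(141) = a(15) = 13.

13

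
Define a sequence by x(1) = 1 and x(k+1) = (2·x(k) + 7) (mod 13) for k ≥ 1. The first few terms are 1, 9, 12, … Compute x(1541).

4

Listing terms: x(1) = 1; x(2) = 9; x(3) = 12; x(4) = 5; x(5) = 4; x(6) = 2; x(7) = 11; x(8) = 3; x(9) = 0; x(10) = 7; x(11) = 8; x(12) = 10; x(13) = 1.
The sequence repeats with period 12.
(1541 - 1) mod 12 = 4, so x(1541) = x(5) = 4.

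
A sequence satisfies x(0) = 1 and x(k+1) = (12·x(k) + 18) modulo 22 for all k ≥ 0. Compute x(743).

Computing terms: x(0) = 1; x(1) = 8; x(2) = 4; x(3) = 0; x(4) = 18; x(5) = 14; x(6) = 10; x(7) = 6; x(8) = 2; x(9) = 20; x(10) = 16; x(11) = 12; x(12) = 8.
Since x(12) = x(1) = 8, the sequence is eventually periodic: after a pre-period of length 1 it cycles with period 11.
For k ≥ 1, x(k) depends only on (k - 1) mod 11. (743 - 1) mod 11 = 5, so x(743) = x(6) = 10.

10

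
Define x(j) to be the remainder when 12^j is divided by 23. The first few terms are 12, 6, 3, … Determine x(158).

13

Computing terms: x(1) = 12, x(2) = 6, x(3) = 3, x(4) = 13, x(5) = 18, x(6) = 9, x(7) = 16, x(8) = 8, x(9) = 4, x(10) = 2, x(11) = 1, x(12) = 12.
Since x(12) = x(1) = 12, the sequence is periodic with period 11.
So x(158) = x(1 + ((158-1) mod 11)) = x(4) = 13.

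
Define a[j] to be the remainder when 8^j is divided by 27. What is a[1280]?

Computing terms: a[1] = 8,  a[2] = 10,  a[3] = 26,  a[4] = 19,  a[5] = 17,  a[6] = 1,  a[7] = 8.
The sequence repeats with period 6.
(1280 - 1) mod 6 = 1, so a[1280] = a[2] = 10.

10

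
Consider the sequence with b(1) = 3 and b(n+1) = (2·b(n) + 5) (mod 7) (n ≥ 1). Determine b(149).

b(1) = 3, b(2) = 4, b(3) = 6, b(4) = 3.
The sequence repeats with period 3.
So b(149) = b(1 + ((149-1) mod 3)) = b(2) = 4.

4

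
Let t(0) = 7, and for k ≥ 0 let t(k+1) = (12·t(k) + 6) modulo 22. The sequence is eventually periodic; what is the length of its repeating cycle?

11

Listing terms: t(0) = 7, t(1) = 2, t(2) = 8, t(3) = 14, t(4) = 20, t(5) = 4, t(6) = 10, t(7) = 16, t(8) = 0, t(9) = 6, t(10) = 12, t(11) = 18, t(12) = 2.
Since t(12) = t(1) = 2, the sequence is eventually periodic: after a pre-period of length 1 it cycles with period 11.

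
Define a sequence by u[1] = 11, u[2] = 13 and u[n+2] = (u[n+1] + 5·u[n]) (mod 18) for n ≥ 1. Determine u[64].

7

Listing terms: u[1] = 11, u[2] = 13, u[3] = 14, u[4] = 7, u[5] = 5, u[6] = 4, u[7] = 11, u[8] = 13.
Since (u[7], u[8]) = (u[1], u[2]) = (11, 13) (two consecutive terms determine the rest), the sequence is periodic with period 6.
(64 - 1) mod 6 = 3, so u[64] = u[4] = 7.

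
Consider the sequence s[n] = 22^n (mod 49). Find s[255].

15

Listing terms: s[0] = 1,  s[1] = 22,  s[2] = 43,  s[3] = 15,  s[4] = 36,  s[5] = 8,  s[6] = 29,  s[7] = 1.
Since s[7] = s[0] = 1, the sequence is periodic with period 7.
(255 - 0) mod 7 = 3, so s[255] = s[3] = 15.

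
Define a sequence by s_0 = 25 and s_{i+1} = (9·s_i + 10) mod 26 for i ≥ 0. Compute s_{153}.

Listing terms: s_0 = 25, s_1 = 1, s_2 = 19, s_3 = 25.
The sequence repeats with period 3.
(153 - 0) mod 3 = 0, so s_{153} = s_0 = 25.

25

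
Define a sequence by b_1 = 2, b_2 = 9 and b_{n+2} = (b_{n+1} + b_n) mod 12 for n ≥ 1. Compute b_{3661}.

10

b_1 = 2,  b_2 = 9,  b_3 = 11,  b_4 = 8,  b_5 = 7,  b_6 = 3,  b_7 = 10,  b_8 = 1,  b_9 = 11,  b_{10} = 0,  b_{11} = 11,  b_{12} = 11,  b_{13} = 10,  b_{14} = 9,  b_{15} = 7,  b_{16} = 4,  b_{17} = 11,  b_{18} = 3,  b_{19} = 2,  b_{20} = 5,  b_{21} = 7,  b_{22} = 0,  b_{23} = 7,  b_{24} = 7,  b_{25} = 2,  b_{26} = 9.
The sequence repeats with period 24.
(3661 - 1) mod 24 = 12, so b_{3661} = b_{13} = 10.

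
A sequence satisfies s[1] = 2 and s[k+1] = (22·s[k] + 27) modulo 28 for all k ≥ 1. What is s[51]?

Computing terms: s[1] = 2, s[2] = 15, s[3] = 21, s[4] = 13, s[5] = 5, s[6] = 25, s[7] = 17, s[8] = 9, s[9] = 1, s[10] = 21.
Since s[10] = s[3] = 21, the sequence is eventually periodic: after a pre-period of length 2 it cycles with period 7.
For k ≥ 3, s[k] depends only on (k - 3) mod 7. (51 - 3) mod 7 = 6, so s[51] = s[9] = 1.

1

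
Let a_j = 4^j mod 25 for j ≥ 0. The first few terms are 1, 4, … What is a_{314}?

Computing terms: a_0 = 1,  a_1 = 4,  a_2 = 16,  a_3 = 14,  a_4 = 6,  a_5 = 24,  a_6 = 21,  a_7 = 9,  a_8 = 11,  a_9 = 19,  a_{10} = 1.
Since a_{10} = a_0 = 1, the sequence is periodic with period 10.
So a_{314} = a_{0 + ((314-0) mod 10)} = a_4 = 6.

6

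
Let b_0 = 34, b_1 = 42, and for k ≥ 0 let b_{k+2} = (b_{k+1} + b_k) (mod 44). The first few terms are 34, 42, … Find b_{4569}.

Computing terms: b_0 = 34, b_1 = 42, b_2 = 32, b_3 = 30, b_4 = 18, b_5 = 4, b_6 = 22, b_7 = 26, b_8 = 4, b_9 = 30, b_{10} = 34, b_{11} = 20, b_{12} = 10, b_{13} = 30, b_{14} = 40, b_{15} = 26, b_{16} = 22, b_{17} = 4, b_{18} = 26, b_{19} = 30, b_{20} = 12, b_{21} = 42, b_{22} = 10, b_{23} = 8, b_{24} = 18, b_{25} = 26, b_{26} = 0, b_{27} = 26, b_{28} = 26, b_{29} = 8, b_{30} = 34, b_{31} = 42.
Since (b_{30}, b_{31}) = (b_0, b_1) = (34, 42) (two consecutive terms determine the rest), the sequence is periodic with period 30.
So b_{4569} = b_{0 + ((4569-0) mod 30)} = b_9 = 30.

30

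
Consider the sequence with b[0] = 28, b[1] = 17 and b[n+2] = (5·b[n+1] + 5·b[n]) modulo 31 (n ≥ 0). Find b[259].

30

Computing terms: b[0] = 28, b[1] = 17, b[2] = 8, b[3] = 1, b[4] = 14, b[5] = 13, b[6] = 11, b[7] = 27, b[8] = 4, b[9] = 0, b[10] = 20, b[11] = 7, b[12] = 11, b[13] = 28, b[14] = 9, b[15] = 30, b[16] = 9, b[17] = 9, b[18] = 28, b[19] = 30, b[20] = 11, b[21] = 19, b[22] = 26, b[23] = 8, b[24] = 15, b[25] = 22, b[26] = 30, b[27] = 12, b[28] = 24, b[29] = 25, b[30] = 28, b[31] = 17.
The sequence repeats with period 30.
So b[259] = b[0 + ((259-0) mod 30)] = b[19] = 30.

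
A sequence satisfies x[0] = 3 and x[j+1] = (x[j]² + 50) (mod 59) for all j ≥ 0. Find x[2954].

We have x[0] = 3, x[1] = 0, x[2] = 50, x[3] = 13, x[4] = 42, x[5] = 44, x[6] = 39, x[7] = 37, x[8] = 3.
The sequence repeats with period 8.
So x[2954] = x[0 + ((2954-0) mod 8)] = x[2] = 50.

50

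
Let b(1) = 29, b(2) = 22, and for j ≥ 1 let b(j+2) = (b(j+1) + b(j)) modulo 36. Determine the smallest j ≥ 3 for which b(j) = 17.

6

Listing terms: b(1) = 29; b(2) = 22; b(3) = 15; b(4) = 1; b(5) = 16; b(6) = 17; b(7) = 33; b(8) = 14; b(9) = 11; b(10) = 25; b(11) = 0; b(12) = 25; b(13) = 25; b(14) = 14; b(15) = 3; b(16) = 17; b(17) = 20; b(18) = 1; b(19) = 21; b(20) = 22; b(21) = 7; b(22) = 29; b(23) = 0; b(24) = 29; b(25) = 29; b(26) = 22.
Since (b(25), b(26)) = (b(1), b(2)) = (29, 22) (two consecutive terms determine the rest), the sequence is periodic with period 24.
The value 17 first appears (with j ≥ 3) at b(6).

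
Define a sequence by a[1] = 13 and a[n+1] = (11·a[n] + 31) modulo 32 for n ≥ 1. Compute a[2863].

We have a[1] = 13; a[2] = 14; a[3] = 25; a[4] = 18; a[5] = 5; a[6] = 22; a[7] = 17; a[8] = 26; a[9] = 29; a[10] = 30; a[11] = 9; a[12] = 2; a[13] = 21; a[14] = 6; a[15] = 1; a[16] = 10; a[17] = 13.
The sequence repeats with period 16.
So a[2863] = a[1 + ((2863-1) mod 16)] = a[15] = 1.

1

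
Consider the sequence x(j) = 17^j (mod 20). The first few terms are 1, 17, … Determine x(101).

Computing terms: x(0) = 1; x(1) = 17; x(2) = 9; x(3) = 13; x(4) = 1.
Since x(4) = x(0) = 1, the sequence is periodic with period 4.
So x(101) = x(0 + ((101-0) mod 4)) = x(1) = 17.

17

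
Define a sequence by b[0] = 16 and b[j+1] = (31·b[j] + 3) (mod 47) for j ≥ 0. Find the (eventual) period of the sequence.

b[0] = 16, b[1] = 29, b[2] = 9, b[3] = 0, b[4] = 3, b[5] = 2, b[6] = 18, b[7] = 44, b[8] = 4, b[9] = 33, b[10] = 39, b[11] = 37, b[12] = 22, b[13] = 27, b[14] = 41, b[15] = 5, b[16] = 17, b[17] = 13, b[18] = 30, b[19] = 40, b[20] = 21, b[21] = 43, b[22] = 20, b[23] = 12, b[24] = 46, b[25] = 19, b[26] = 28, b[27] = 25, b[28] = 26, b[29] = 10, b[30] = 31, b[31] = 24, b[32] = 42, b[33] = 36, b[34] = 38, b[35] = 6, b[36] = 1, b[37] = 34, b[38] = 23, b[39] = 11, b[40] = 15, b[41] = 45, b[42] = 35, b[43] = 7, b[44] = 32, b[45] = 8, b[46] = 16.
Since b[46] = b[0] = 16, the sequence is periodic with period 46.

46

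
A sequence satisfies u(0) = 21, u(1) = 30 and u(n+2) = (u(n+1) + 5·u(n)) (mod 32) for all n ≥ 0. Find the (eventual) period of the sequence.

We have u(0) = 21, u(1) = 30, u(2) = 7, u(3) = 29, u(4) = 0, u(5) = 17, u(6) = 17, u(7) = 6, u(8) = 27, u(9) = 25, u(10) = 0, u(11) = 29, u(12) = 29, u(13) = 14, u(14) = 31, u(15) = 5, u(16) = 0, u(17) = 25, u(18) = 25, u(19) = 22, u(20) = 19, u(21) = 1, u(22) = 0, u(23) = 5, u(24) = 5, u(25) = 30, u(26) = 23, u(27) = 13, u(28) = 0, u(29) = 1, u(30) = 1, u(31) = 6, u(32) = 11, u(33) = 9, u(34) = 0, u(35) = 13, u(36) = 13, u(37) = 14, u(38) = 15, u(39) = 21, u(40) = 0, u(41) = 9, u(42) = 9, u(43) = 22, u(44) = 3, u(45) = 17, u(46) = 0, u(47) = 21, u(48) = 21, u(49) = 30.
The sequence repeats with period 48.

48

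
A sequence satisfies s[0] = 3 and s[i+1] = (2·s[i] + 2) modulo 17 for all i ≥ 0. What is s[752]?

We have s[0] = 3; s[1] = 8; s[2] = 1; s[3] = 4; s[4] = 10; s[5] = 5; s[6] = 12; s[7] = 9; s[8] = 3.
The sequence repeats with period 8.
So s[752] = s[0 + ((752-0) mod 8)] = s[0] = 3.

3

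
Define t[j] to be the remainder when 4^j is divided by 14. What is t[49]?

We have t[0] = 1, t[1] = 4, t[2] = 2, t[3] = 8, t[4] = 4.
Since t[4] = t[1] = 4, the sequence is eventually periodic: after a pre-period of length 1 it cycles with period 3.
For j ≥ 1, t[j] depends only on (j - 1) mod 3. (49 - 1) mod 3 = 0, so t[49] = t[1] = 4.

4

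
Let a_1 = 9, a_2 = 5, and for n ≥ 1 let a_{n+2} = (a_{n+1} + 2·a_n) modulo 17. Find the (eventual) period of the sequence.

Listing terms: a_1 = 9,  a_2 = 5,  a_3 = 6,  a_4 = 16,  a_5 = 11,  a_6 = 9,  a_7 = 14,  a_8 = 15,  a_9 = 9,  a_{10} = 5.
The sequence repeats with period 8.

8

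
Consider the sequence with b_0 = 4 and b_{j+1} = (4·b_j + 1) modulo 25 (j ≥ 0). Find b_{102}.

b_0 = 4,  b_1 = 17,  b_2 = 19,  b_3 = 2,  b_4 = 9,  b_5 = 12,  b_6 = 24,  b_7 = 22,  b_8 = 14,  b_9 = 7,  b_{10} = 4.
The sequence repeats with period 10.
(102 - 0) mod 10 = 2, so b_{102} = b_2 = 19.

19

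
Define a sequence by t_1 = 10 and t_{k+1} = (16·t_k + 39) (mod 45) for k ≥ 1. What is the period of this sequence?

5

Computing terms: t_1 = 10; t_2 = 19; t_3 = 28; t_4 = 37; t_5 = 1; t_6 = 10.
The sequence repeats with period 5.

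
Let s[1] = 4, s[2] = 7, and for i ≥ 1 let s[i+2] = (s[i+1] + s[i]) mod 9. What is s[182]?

Computing terms: s[1] = 4; s[2] = 7; s[3] = 2; s[4] = 0; s[5] = 2; s[6] = 2; s[7] = 4; s[8] = 6; s[9] = 1; s[10] = 7; s[11] = 8; s[12] = 6; s[13] = 5; s[14] = 2; s[15] = 7; s[16] = 0; s[17] = 7; s[18] = 7; s[19] = 5; s[20] = 3; s[21] = 8; s[22] = 2; s[23] = 1; s[24] = 3; s[25] = 4; s[26] = 7.
The sequence repeats with period 24.
So s[182] = s[1 + ((182-1) mod 24)] = s[14] = 2.

2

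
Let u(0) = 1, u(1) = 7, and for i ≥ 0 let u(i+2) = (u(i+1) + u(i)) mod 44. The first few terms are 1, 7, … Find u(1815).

Computing terms: u(0) = 1,  u(1) = 7,  u(2) = 8,  u(3) = 15,  u(4) = 23,  u(5) = 38,  u(6) = 17,  u(7) = 11,  u(8) = 28,  u(9) = 39,  u(10) = 23,  u(11) = 18,  u(12) = 41,  u(13) = 15,  u(14) = 12,  u(15) = 27,  u(16) = 39,  u(17) = 22,  u(18) = 17,  u(19) = 39,  u(20) = 12,  u(21) = 7,  u(22) = 19,  u(23) = 26,  u(24) = 1,  u(25) = 27,  u(26) = 28,  u(27) = 11,  u(28) = 39,  u(29) = 6,  u(30) = 1,  u(31) = 7.
The sequence repeats with period 30.
So u(1815) = u(0 + ((1815-0) mod 30)) = u(15) = 27.

27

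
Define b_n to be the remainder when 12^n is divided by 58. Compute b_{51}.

We have b_0 = 1, b_1 = 12, b_2 = 28, b_3 = 46, b_4 = 30, b_5 = 12.
Since b_5 = b_1 = 12, the sequence is eventually periodic: after a pre-period of length 1 it cycles with period 4.
For n ≥ 1, b_n depends only on (n - 1) mod 4. (51 - 1) mod 4 = 2, so b_{51} = b_3 = 46.

46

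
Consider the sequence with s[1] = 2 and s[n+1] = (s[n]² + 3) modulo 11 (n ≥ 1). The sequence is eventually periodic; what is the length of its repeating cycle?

3

We have s[1] = 2, s[2] = 7, s[3] = 8, s[4] = 1, s[5] = 4, s[6] = 8.
Since s[6] = s[3] = 8, the sequence is eventually periodic: after a pre-period of length 2 it cycles with period 3.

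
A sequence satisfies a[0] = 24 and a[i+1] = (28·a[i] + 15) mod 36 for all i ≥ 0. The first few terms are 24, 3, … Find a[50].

We have a[0] = 24,  a[1] = 3,  a[2] = 27,  a[3] = 15,  a[4] = 3.
Since a[4] = a[1] = 3, the sequence is eventually periodic: after a pre-period of length 1 it cycles with period 3.
For i ≥ 1, a[i] depends only on (i - 1) mod 3. (50 - 1) mod 3 = 1, so a[50] = a[2] = 27.

27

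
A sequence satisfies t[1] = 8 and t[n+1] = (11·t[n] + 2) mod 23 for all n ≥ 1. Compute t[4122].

2

t[1] = 8,  t[2] = 21,  t[3] = 3,  t[4] = 12,  t[5] = 19,  t[6] = 4,  t[7] = 0,  t[8] = 2,  t[9] = 1,  t[10] = 13,  t[11] = 7,  t[12] = 10,  t[13] = 20,  t[14] = 15,  t[15] = 6,  t[16] = 22,  t[17] = 14,  t[18] = 18,  t[19] = 16,  t[20] = 17,  t[21] = 5,  t[22] = 11,  t[23] = 8.
The sequence repeats with period 22.
So t[4122] = t[1 + ((4122-1) mod 22)] = t[8] = 2.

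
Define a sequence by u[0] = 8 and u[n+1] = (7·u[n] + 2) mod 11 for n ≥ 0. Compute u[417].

2

Computing terms: u[0] = 8,  u[1] = 3,  u[2] = 1,  u[3] = 9,  u[4] = 10,  u[5] = 6,  u[6] = 0,  u[7] = 2,  u[8] = 5,  u[9] = 4,  u[10] = 8.
The sequence repeats with period 10.
(417 - 0) mod 10 = 7, so u[417] = u[7] = 2.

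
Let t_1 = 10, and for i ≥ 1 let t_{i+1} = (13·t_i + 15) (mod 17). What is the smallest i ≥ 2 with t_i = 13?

3

Computing terms: t_1 = 10,  t_2 = 9,  t_3 = 13,  t_4 = 14,  t_5 = 10.
The sequence repeats with period 4.
The value 13 first appears (with i ≥ 2) at t_3.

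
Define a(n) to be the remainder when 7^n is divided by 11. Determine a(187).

6

Listing terms: a(0) = 1,  a(1) = 7,  a(2) = 5,  a(3) = 2,  a(4) = 3,  a(5) = 10,  a(6) = 4,  a(7) = 6,  a(8) = 9,  a(9) = 8,  a(10) = 1.
The sequence repeats with period 10.
(187 - 0) mod 10 = 7, so a(187) = a(7) = 6.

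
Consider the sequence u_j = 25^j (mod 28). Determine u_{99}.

1

u_0 = 1,  u_1 = 25,  u_2 = 9,  u_3 = 1.
Since u_3 = u_0 = 1, the sequence is periodic with period 3.
So u_{99} = u_{0 + ((99-0) mod 3)} = u_0 = 1.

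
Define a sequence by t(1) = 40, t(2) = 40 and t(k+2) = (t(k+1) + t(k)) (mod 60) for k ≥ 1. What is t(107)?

20

We have t(1) = 40, t(2) = 40, t(3) = 20, t(4) = 0, t(5) = 20, t(6) = 20, t(7) = 40, t(8) = 0, t(9) = 40, t(10) = 40.
Since (t(9), t(10)) = (t(1), t(2)) = (40, 40) (two consecutive terms determine the rest), the sequence is periodic with period 8.
(107 - 1) mod 8 = 2, so t(107) = t(3) = 20.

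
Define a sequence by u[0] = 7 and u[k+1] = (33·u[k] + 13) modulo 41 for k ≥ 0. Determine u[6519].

11

We have u[0] = 7; u[1] = 39; u[2] = 29; u[3] = 27; u[4] = 2; u[5] = 38; u[6] = 37; u[7] = 4; u[8] = 22; u[9] = 1; u[10] = 5; u[11] = 14; u[12] = 24; u[13] = 26; u[14] = 10; u[15] = 15; u[16] = 16; u[17] = 8; u[18] = 31; u[19] = 11; u[20] = 7.
The sequence repeats with period 20.
(6519 - 0) mod 20 = 19, so u[6519] = u[19] = 11.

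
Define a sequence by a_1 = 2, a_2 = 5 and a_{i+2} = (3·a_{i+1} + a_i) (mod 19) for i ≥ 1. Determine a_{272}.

0

Computing terms: a_1 = 2,  a_2 = 5,  a_3 = 17,  a_4 = 18,  a_5 = 14,  a_6 = 3,  a_7 = 4,  a_8 = 15,  a_9 = 11,  a_{10} = 10,  a_{11} = 3,  a_{12} = 0,  a_{13} = 3,  a_{14} = 9,  a_{15} = 11,  a_{16} = 4,  a_{17} = 4,  a_{18} = 16,  a_{19} = 14,  a_{20} = 1,  a_{21} = 17,  a_{22} = 14,  a_{23} = 2,  a_{24} = 1,  a_{25} = 5,  a_{26} = 16,  a_{27} = 15,  a_{28} = 4,  a_{29} = 8,  a_{30} = 9,  a_{31} = 16,  a_{32} = 0,  a_{33} = 16,  a_{34} = 10,  a_{35} = 8,  a_{36} = 15,  a_{37} = 15,  a_{38} = 3,  a_{39} = 5,  a_{40} = 18,  a_{41} = 2,  a_{42} = 5.
The sequence repeats with period 40.
So a_{272} = a_{1 + ((272-1) mod 40)} = a_{32} = 0.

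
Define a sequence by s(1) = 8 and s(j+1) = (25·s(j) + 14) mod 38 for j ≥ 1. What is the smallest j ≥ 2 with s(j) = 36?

We have s(1) = 8,  s(2) = 24,  s(3) = 6,  s(4) = 12,  s(5) = 10,  s(6) = 36,  s(7) = 2,  s(8) = 26,  s(9) = 18,  s(10) = 8.
The sequence repeats with period 9.
The value 36 first appears (with j ≥ 2) at s(6).

6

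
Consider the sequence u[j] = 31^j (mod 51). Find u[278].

We have u[1] = 31,  u[2] = 43,  u[3] = 7,  u[4] = 13,  u[5] = 46,  u[6] = 49,  u[7] = 40,  u[8] = 16,  u[9] = 37,  u[10] = 25,  u[11] = 10,  u[12] = 4,  u[13] = 22,  u[14] = 19,  u[15] = 28,  u[16] = 1,  u[17] = 31.
Since u[17] = u[1] = 31, the sequence is periodic with period 16.
So u[278] = u[1 + ((278-1) mod 16)] = u[6] = 49.

49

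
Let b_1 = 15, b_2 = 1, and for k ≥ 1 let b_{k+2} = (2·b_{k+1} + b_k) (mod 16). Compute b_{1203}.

1

Listing terms: b_1 = 15; b_2 = 1; b_3 = 1; b_4 = 3; b_5 = 7; b_6 = 1; b_7 = 9; b_8 = 3; b_9 = 15; b_{10} = 1.
The sequence repeats with period 8.
(1203 - 1) mod 8 = 2, so b_{1203} = b_3 = 1.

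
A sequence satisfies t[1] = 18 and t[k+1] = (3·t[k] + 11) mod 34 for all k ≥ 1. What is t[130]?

Listing terms: t[1] = 18; t[2] = 31; t[3] = 2; t[4] = 17; t[5] = 28; t[6] = 27; t[7] = 24; t[8] = 15; t[9] = 22; t[10] = 9; t[11] = 4; t[12] = 23; t[13] = 12; t[14] = 13; t[15] = 16; t[16] = 25; t[17] = 18.
The sequence repeats with period 16.
So t[130] = t[1 + ((130-1) mod 16)] = t[2] = 31.

31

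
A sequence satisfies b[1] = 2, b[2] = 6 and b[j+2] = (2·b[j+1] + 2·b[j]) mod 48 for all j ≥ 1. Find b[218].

0

Computing terms: b[1] = 2, b[2] = 6, b[3] = 16, b[4] = 44, b[5] = 24, b[6] = 40, b[7] = 32, b[8] = 0, b[9] = 16, b[10] = 32, b[11] = 0.
Since (b[10], b[11]) = (b[7], b[8]) = (32, 0) (two consecutive terms determine the rest), the sequence is eventually periodic: after a pre-period of length 6 it cycles with period 3.
For j ≥ 7, b[j] depends only on (j - 7) mod 3. (218 - 7) mod 3 = 1, so b[218] = b[8] = 0.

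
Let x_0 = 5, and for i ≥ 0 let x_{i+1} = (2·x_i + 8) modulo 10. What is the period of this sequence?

4

Computing terms: x_0 = 5,  x_1 = 8,  x_2 = 4,  x_3 = 6,  x_4 = 0,  x_5 = 8.
Since x_5 = x_1 = 8, the sequence is eventually periodic: after a pre-period of length 1 it cycles with period 4.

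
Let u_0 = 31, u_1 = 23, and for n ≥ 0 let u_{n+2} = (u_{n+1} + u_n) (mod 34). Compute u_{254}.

Computing terms: u_0 = 31,  u_1 = 23,  u_2 = 20,  u_3 = 9,  u_4 = 29,  u_5 = 4,  u_6 = 33,  u_7 = 3,  u_8 = 2,  u_9 = 5,  u_{10} = 7,  u_{11} = 12,  u_{12} = 19,  u_{13} = 31,  u_{14} = 16,  u_{15} = 13,  u_{16} = 29,  u_{17} = 8,  u_{18} = 3,  u_{19} = 11,  u_{20} = 14,  u_{21} = 25,  u_{22} = 5,  u_{23} = 30,  u_{24} = 1,  u_{25} = 31,  u_{26} = 32,  u_{27} = 29,  u_{28} = 27,  u_{29} = 22,  u_{30} = 15,  u_{31} = 3,  u_{32} = 18,  u_{33} = 21,  u_{34} = 5,  u_{35} = 26,  u_{36} = 31,  u_{37} = 23.
Since (u_{36}, u_{37}) = (u_0, u_1) = (31, 23) (two consecutive terms determine the rest), the sequence is periodic with period 36.
(254 - 0) mod 36 = 2, so u_{254} = u_2 = 20.

20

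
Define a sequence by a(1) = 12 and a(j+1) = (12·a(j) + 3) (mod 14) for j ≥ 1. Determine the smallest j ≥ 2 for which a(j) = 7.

We have a(1) = 12; a(2) = 7; a(3) = 3; a(4) = 11; a(5) = 9; a(6) = 13; a(7) = 5; a(8) = 7.
Since a(8) = a(2) = 7, the sequence is eventually periodic: after a pre-period of length 1 it cycles with period 6.
The value 7 first appears (with j ≥ 2) at a(2).

2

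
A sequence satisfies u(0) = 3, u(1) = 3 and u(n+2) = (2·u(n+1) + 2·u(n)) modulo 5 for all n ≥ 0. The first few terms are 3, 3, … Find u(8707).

1

u(0) = 3,  u(1) = 3,  u(2) = 2,  u(3) = 0,  u(4) = 4,  u(5) = 3,  u(6) = 4,  u(7) = 4,  u(8) = 1,  u(9) = 0,  u(10) = 2,  u(11) = 4,  u(12) = 2,  u(13) = 2,  u(14) = 3,  u(15) = 0,  u(16) = 1,  u(17) = 2,  u(18) = 1,  u(19) = 1,  u(20) = 4,  u(21) = 0,  u(22) = 3,  u(23) = 1,  u(24) = 3,  u(25) = 3.
The sequence repeats with period 24.
(8707 - 0) mod 24 = 19, so u(8707) = u(19) = 1.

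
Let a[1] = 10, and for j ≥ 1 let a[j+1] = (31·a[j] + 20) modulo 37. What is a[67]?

1

a[1] = 10; a[2] = 34; a[3] = 1; a[4] = 14; a[5] = 10.
The sequence repeats with period 4.
So a[67] = a[1 + ((67-1) mod 4)] = a[3] = 1.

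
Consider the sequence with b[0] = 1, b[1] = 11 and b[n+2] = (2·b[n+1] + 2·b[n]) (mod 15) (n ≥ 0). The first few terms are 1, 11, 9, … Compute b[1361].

9

We have b[0] = 1,  b[1] = 11,  b[2] = 9,  b[3] = 10,  b[4] = 8,  b[5] = 6,  b[6] = 13,  b[7] = 8,  b[8] = 12,  b[9] = 10,  b[10] = 14,  b[11] = 3,  b[12] = 4,  b[13] = 14,  b[14] = 6,  b[15] = 10,  b[16] = 2,  b[17] = 9,  b[18] = 7,  b[19] = 2,  b[20] = 3,  b[21] = 10,  b[22] = 11,  b[23] = 12,  b[24] = 1,  b[25] = 11.
The sequence repeats with period 24.
(1361 - 0) mod 24 = 17, so b[1361] = b[17] = 9.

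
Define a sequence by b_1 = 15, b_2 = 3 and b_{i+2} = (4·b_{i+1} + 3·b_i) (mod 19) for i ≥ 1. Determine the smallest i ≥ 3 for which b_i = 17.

5

b_1 = 15; b_2 = 3; b_3 = 0; b_4 = 9; b_5 = 17; b_6 = 0; b_7 = 13; b_8 = 14; b_9 = 0; b_{10} = 4; b_{11} = 16; b_{12} = 0; b_{13} = 10; b_{14} = 2; b_{15} = 0; b_{16} = 6; b_{17} = 5; b_{18} = 0; b_{19} = 15; b_{20} = 3.
Since (b_{19}, b_{20}) = (b_1, b_2) = (15, 3) (two consecutive terms determine the rest), the sequence is periodic with period 18.
The value 17 first appears (with i ≥ 3) at b_5.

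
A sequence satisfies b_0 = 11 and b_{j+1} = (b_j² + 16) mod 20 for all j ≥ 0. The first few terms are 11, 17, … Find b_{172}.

Computing terms: b_0 = 11,  b_1 = 17,  b_2 = 5,  b_3 = 1,  b_4 = 17.
Since b_4 = b_1 = 17, the sequence is eventually periodic: after a pre-period of length 1 it cycles with period 3.
For j ≥ 1, b_j depends only on (j - 1) mod 3. (172 - 1) mod 3 = 0, so b_{172} = b_1 = 17.

17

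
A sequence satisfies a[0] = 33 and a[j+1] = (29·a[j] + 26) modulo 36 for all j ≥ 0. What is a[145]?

11

a[0] = 33,  a[1] = 11,  a[2] = 21,  a[3] = 23,  a[4] = 9,  a[5] = 35,  a[6] = 33.
The sequence repeats with period 6.
So a[145] = a[0 + ((145-0) mod 6)] = a[1] = 11.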